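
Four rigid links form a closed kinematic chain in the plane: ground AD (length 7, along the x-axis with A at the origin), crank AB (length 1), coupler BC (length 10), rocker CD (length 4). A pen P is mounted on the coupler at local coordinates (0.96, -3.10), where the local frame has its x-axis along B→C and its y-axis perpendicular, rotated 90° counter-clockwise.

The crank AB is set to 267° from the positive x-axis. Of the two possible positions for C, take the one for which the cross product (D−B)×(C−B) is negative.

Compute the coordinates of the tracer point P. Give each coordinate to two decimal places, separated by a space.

A=(0,0), D=(7.00,0)
B = A + 1.00·(cos267°, sin267°) = (-0.0523, -0.9986)
|BD| = 7.1227
circle(B,10.00) ∩ circle(D,4.00): a=9.4580, h=3.2475
  candidates: C₊=(8.8569,3.5429) cross=23.131; C₋=(9.7676,-2.8880) cross=-23.131
  mode - wants cross < 0 → take C=(9.7676,-2.8880) (cross=-23.131)
ex = (C−B)/|BC| = (0.9820,-0.1889); ey = (0.1889,0.9820)
P = B + 0.96·ex + -3.10·ey = (0.3047,-4.2242)

0.30 -4.22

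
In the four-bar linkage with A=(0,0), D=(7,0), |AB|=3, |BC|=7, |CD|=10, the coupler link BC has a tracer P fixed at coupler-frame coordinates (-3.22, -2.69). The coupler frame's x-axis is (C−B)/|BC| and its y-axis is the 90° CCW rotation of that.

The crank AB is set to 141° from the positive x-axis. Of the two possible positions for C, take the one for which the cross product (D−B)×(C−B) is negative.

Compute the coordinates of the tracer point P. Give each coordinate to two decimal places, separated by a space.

A=(0,0), D=(7.00,0)
B = A + 3.00·(cos141°, sin141°) = (-2.3314, 1.8880)
|BD| = 9.5205
circle(B,7.00) ∩ circle(D,10.00): a=2.0818, h=6.6833
  candidates: C₊=(1.0344,8.0257) cross=63.628; C₋=(-1.6163,-5.0754) cross=-63.628
  mode - wants cross < 0 → take C=(-1.6163,-5.0754) (cross=-63.628)
ex = (C−B)/|BC| = (0.1022,-0.9948); ey = (0.9948,0.1022)
P = B + -3.22·ex + -2.69·ey = (-5.3363,4.8163)

-5.34 4.82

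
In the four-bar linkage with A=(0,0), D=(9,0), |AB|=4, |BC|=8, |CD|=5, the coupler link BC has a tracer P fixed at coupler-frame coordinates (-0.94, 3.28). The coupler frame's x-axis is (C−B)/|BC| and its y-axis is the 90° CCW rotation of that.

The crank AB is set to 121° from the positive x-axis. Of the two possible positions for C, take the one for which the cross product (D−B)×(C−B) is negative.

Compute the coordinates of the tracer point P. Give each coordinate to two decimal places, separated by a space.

A=(0,0), D=(9.00,0)
B = A + 4.00·(cos121°, sin121°) = (-2.0602, 3.4287)
|BD| = 11.5794
circle(B,8.00) ∩ circle(D,5.00): a=7.4737, h=2.8537
  candidates: C₊=(5.9234,3.9414) cross=33.044; C₋=(4.2335,-1.5100) cross=-33.044
  mode - wants cross < 0 → take C=(4.2335,-1.5100) (cross=-33.044)
ex = (C−B)/|BC| = (0.7867,-0.6173); ey = (0.6173,0.7867)
P = B + -0.94·ex + 3.28·ey = (-0.7748,6.5893)

-0.77 6.59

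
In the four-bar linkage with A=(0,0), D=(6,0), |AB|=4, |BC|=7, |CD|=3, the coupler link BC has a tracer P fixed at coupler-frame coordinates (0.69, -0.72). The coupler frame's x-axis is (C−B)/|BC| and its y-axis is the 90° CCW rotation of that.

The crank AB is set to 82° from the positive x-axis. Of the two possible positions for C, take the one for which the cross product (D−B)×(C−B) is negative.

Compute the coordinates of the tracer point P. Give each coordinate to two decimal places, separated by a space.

0.26 3.01

A=(0,0), D=(6.00,0)
B = A + 4.00·(cos82°, sin82°) = (0.5567, 3.9611)
|BD| = 6.7320
circle(B,7.00) ∩ circle(D,3.00): a=6.3369, h=2.9739
  candidates: C₊=(7.4303,2.6371) cross=20.020; C₋=(3.9307,-2.1721) cross=-20.020
  mode - wants cross < 0 → take C=(3.9307,-2.1721) (cross=-20.020)
ex = (C−B)/|BC| = (0.4820,-0.8762); ey = (0.8762,0.4820)
P = B + 0.69·ex + -0.72·ey = (0.2584,3.0095)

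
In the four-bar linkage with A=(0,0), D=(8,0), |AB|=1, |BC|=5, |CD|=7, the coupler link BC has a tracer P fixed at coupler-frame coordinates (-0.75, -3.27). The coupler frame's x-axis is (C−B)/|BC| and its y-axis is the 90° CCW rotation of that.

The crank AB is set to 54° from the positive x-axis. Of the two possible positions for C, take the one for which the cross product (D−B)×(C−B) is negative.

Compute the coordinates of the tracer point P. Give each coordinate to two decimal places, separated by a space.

A=(0,0), D=(8.00,0)
B = A + 1.00·(cos54°, sin54°) = (0.5878, 0.8090)
|BD| = 7.4562
circle(B,5.00) ∩ circle(D,7.00): a=2.1187, h=4.5289
  candidates: C₊=(3.1854,5.0813) cross=33.769; C₋=(2.2026,-3.9230) cross=-33.769
  mode - wants cross < 0 → take C=(2.2026,-3.9230) (cross=-33.769)
ex = (C−B)/|BC| = (0.3230,-0.9464); ey = (0.9464,0.3230)
P = B + -0.75·ex + -3.27·ey = (-2.7492,0.4627)

-2.75 0.46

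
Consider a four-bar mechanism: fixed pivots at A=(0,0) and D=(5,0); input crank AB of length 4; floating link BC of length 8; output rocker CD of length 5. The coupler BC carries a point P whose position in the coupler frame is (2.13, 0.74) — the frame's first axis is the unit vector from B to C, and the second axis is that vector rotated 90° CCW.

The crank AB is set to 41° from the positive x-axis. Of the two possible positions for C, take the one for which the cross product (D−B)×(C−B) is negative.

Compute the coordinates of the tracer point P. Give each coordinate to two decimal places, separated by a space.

A=(0,0), D=(5.00,0)
B = A + 4.00·(cos41°, sin41°) = (3.0188, 2.6242)
|BD| = 3.2881
circle(B,8.00) ∩ circle(D,5.00): a=7.5745, h=2.5742
  candidates: C₊=(9.6372,-1.8700) cross=8.464; C₋=(5.5282,-4.9720) cross=-8.464
  mode - wants cross < 0 → take C=(5.5282,-4.9720) (cross=-8.464)
ex = (C−B)/|BC| = (0.3137,-0.9495); ey = (0.9495,0.3137)
P = B + 2.13·ex + 0.74·ey = (4.3896,0.8338)

4.39 0.83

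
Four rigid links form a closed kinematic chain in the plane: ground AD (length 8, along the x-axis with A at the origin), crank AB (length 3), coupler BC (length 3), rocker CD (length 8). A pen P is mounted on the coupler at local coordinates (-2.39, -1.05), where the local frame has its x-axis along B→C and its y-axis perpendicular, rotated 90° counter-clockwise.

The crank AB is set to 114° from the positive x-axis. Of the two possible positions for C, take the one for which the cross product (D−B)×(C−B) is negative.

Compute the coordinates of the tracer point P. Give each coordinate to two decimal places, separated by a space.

-3.15 4.50

A=(0,0), D=(8.00,0)
B = A + 3.00·(cos114°, sin114°) = (-1.2202, 2.7406)
|BD| = 9.6189
circle(B,3.00) ∩ circle(D,8.00): a=1.9505, h=2.2794
  candidates: C₊=(1.2989,4.3698) cross=21.925; C₋=(-0.0000,0.0000) cross=-21.925
  mode - wants cross < 0 → take C=(-0.0000,0.0000) (cross=-21.925)
ex = (C−B)/|BC| = (0.4067,-0.9135); ey = (0.9135,0.4067)
P = B + -2.39·ex + -1.05·ey = (-3.1515,4.4969)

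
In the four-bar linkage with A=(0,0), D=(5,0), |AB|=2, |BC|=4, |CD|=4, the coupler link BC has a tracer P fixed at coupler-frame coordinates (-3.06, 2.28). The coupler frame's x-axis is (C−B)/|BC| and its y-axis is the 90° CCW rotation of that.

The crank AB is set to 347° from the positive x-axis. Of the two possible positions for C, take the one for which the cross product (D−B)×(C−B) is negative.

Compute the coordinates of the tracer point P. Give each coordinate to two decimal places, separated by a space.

2.32 3.35

A=(0,0), D=(5.00,0)
B = A + 2.00·(cos347°, sin347°) = (1.9487, -0.4499)
|BD| = 3.0843
circle(B,4.00) ∩ circle(D,4.00): a=1.5421, h=3.6908
  candidates: C₊=(2.9360,3.4264) cross=11.383; C₋=(4.0127,-3.8763) cross=-11.383
  mode - wants cross < 0 → take C=(4.0127,-3.8763) (cross=-11.383)
ex = (C−B)/|BC| = (0.5160,-0.8566); ey = (0.8566,0.5160)
P = B + -3.06·ex + 2.28·ey = (2.3228,3.3477)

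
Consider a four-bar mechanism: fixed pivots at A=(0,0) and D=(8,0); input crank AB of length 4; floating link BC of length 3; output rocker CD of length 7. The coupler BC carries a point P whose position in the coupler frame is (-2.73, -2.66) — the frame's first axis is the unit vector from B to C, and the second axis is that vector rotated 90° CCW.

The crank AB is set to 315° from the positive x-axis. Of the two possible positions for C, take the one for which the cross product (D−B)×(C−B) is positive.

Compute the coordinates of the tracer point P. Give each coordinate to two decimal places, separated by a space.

A=(0,0), D=(8.00,0)
B = A + 4.00·(cos315°, sin315°) = (2.8284, -2.8284)
|BD| = 5.8945
circle(B,3.00) ∩ circle(D,7.00): a=-0.4457, h=2.9667
  candidates: C₊=(1.0138,-0.4395) cross=17.487; C₋=(3.8609,-5.6452) cross=-17.487
  mode + wants cross > 0 → take C=(1.0138,-0.4395) (cross=17.487)
ex = (C−B)/|BC| = (-0.6049,0.7963); ey = (-0.7963,-0.6049)
P = B + -2.73·ex + -2.66·ey = (6.5979,-3.3934)

6.60 -3.39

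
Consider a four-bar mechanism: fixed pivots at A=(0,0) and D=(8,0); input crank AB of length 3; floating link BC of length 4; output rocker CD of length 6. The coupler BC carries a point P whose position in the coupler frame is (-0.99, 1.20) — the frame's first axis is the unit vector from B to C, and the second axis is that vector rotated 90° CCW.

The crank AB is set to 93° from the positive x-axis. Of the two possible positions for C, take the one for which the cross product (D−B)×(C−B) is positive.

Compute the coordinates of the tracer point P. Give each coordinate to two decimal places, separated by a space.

-1.45 3.86

A=(0,0), D=(8.00,0)
B = A + 3.00·(cos93°, sin93°) = (-0.1570, 2.9959)
|BD| = 8.6898
circle(B,4.00) ∩ circle(D,6.00): a=3.1941, h=2.4078
  candidates: C₊=(3.6714,4.1549) cross=20.924; C₋=(2.0111,-0.3655) cross=-20.924
  mode + wants cross > 0 → take C=(3.6714,4.1549) (cross=20.924)
ex = (C−B)/|BC| = (0.9571,0.2898); ey = (-0.2898,0.9571)
P = B + -0.99·ex + 1.20·ey = (-1.4522,3.8576)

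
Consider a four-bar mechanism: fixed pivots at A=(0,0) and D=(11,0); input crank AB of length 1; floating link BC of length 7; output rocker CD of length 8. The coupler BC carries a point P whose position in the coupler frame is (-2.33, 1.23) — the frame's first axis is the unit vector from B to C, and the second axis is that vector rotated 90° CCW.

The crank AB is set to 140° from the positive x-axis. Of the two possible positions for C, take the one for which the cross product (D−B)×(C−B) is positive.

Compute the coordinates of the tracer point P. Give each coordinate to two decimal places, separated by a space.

A=(0,0), D=(11.00,0)
B = A + 1.00·(cos140°, sin140°) = (-0.7660, 0.6428)
|BD| = 11.7836
circle(B,7.00) ∩ circle(D,8.00): a=5.2553, h=4.6240
  candidates: C₊=(4.7337,4.9733) cross=54.488; C₋=(4.2292,-4.2610) cross=-54.488
  mode + wants cross > 0 → take C=(4.7337,4.9733) (cross=54.488)
ex = (C−B)/|BC| = (0.7857,0.6186); ey = (-0.6186,0.7857)
P = B + -2.33·ex + 1.23·ey = (-3.3576,0.1677)

-3.36 0.17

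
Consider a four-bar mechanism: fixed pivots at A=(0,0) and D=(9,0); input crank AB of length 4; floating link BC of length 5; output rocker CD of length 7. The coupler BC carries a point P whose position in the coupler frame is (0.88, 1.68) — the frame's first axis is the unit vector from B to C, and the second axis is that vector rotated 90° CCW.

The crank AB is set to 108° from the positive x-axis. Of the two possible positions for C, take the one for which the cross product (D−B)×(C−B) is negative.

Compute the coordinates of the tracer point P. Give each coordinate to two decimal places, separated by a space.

A=(0,0), D=(9.00,0)
B = A + 4.00·(cos108°, sin108°) = (-1.2361, 3.8042)
|BD| = 10.9201
circle(B,5.00) ∩ circle(D,7.00): a=4.3612, h=2.4454
  candidates: C₊=(3.7038,4.5772) cross=26.704; C₋=(2.0000,-0.0073) cross=-26.704
  mode - wants cross < 0 → take C=(2.0000,-0.0073) (cross=-26.704)
ex = (C−B)/|BC| = (0.6472,-0.7623); ey = (0.7623,0.6472)
P = B + 0.88·ex + 1.68·ey = (0.6142,4.2207)

0.61 4.22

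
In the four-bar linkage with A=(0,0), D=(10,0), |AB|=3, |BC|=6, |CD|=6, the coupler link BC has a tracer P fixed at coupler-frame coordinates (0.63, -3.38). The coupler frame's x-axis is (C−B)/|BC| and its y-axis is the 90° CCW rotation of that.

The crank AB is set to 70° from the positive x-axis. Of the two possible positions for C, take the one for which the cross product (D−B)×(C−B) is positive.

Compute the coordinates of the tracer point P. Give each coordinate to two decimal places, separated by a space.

2.82 -0.11

A=(0,0), D=(10.00,0)
B = A + 3.00·(cos70°, sin70°) = (1.0261, 2.8191)
|BD| = 9.4063
circle(B,6.00) ∩ circle(D,6.00): a=4.7032, h=3.7256
  candidates: C₊=(6.6296,4.9639) cross=35.044; C₋=(4.3965,-2.1448) cross=-35.044
  mode + wants cross > 0 → take C=(6.6296,4.9639) (cross=35.044)
ex = (C−B)/|BC| = (0.9339,0.3575); ey = (-0.3575,0.9339)
P = B + 0.63·ex + -3.38·ey = (2.8227,-0.1124)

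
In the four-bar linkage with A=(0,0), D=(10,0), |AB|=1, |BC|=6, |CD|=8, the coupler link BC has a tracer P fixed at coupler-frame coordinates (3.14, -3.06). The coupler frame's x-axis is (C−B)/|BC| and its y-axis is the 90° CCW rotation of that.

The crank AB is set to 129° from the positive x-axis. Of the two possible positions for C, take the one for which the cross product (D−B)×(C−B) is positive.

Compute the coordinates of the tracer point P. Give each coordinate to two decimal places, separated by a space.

A=(0,0), D=(10.00,0)
B = A + 1.00·(cos129°, sin129°) = (-0.6293, 0.7771)
|BD| = 10.6577
circle(B,6.00) ∩ circle(D,8.00): a=4.0152, h=4.4585
  candidates: C₊=(3.7003,4.9309) cross=47.517; C₋=(3.0501,-3.9622) cross=-47.517
  mode + wants cross > 0 → take C=(3.7003,4.9309) (cross=47.517)
ex = (C−B)/|BC| = (0.7216,0.6923); ey = (-0.6923,0.7216)
P = B + 3.14·ex + -3.06·ey = (3.7550,0.7428)

3.75 0.74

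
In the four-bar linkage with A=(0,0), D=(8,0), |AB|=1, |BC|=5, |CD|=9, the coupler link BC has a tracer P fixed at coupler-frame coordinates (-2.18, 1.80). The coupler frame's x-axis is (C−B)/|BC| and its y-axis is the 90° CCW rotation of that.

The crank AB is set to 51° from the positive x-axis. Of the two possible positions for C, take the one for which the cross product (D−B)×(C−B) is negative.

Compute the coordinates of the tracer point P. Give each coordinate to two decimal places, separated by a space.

A=(0,0), D=(8.00,0)
B = A + 1.00·(cos51°, sin51°) = (0.6293, 0.7771)
|BD| = 7.4115
circle(B,5.00) ∩ circle(D,9.00): a=-0.0721, h=4.9995
  candidates: C₊=(1.0818,5.7566) cross=37.054; C₋=(0.0334,-4.1872) cross=-37.054
  mode - wants cross < 0 → take C=(0.0334,-4.1872) (cross=-37.054)
ex = (C−B)/|BC| = (-0.1192,-0.9929); ey = (0.9929,-0.1192)
P = B + -2.18·ex + 1.80·ey = (2.6763,2.7271)

2.68 2.73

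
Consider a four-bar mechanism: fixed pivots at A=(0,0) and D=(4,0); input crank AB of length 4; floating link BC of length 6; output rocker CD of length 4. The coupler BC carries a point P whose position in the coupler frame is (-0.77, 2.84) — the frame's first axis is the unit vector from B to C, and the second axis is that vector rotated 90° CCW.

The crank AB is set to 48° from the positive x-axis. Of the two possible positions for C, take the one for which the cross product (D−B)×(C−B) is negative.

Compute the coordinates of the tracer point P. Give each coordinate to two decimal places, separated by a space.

5.62 3.01

A=(0,0), D=(4.00,0)
B = A + 4.00·(cos48°, sin48°) = (2.6765, 2.9726)
|BD| = 3.2539
circle(B,6.00) ∩ circle(D,4.00): a=4.7002, h=3.7294
  candidates: C₊=(7.9952,0.1956) cross=12.135; C₋=(1.1813,-2.8381) cross=-12.135
  mode - wants cross < 0 → take C=(1.1813,-2.8381) (cross=-12.135)
ex = (C−B)/|BC| = (-0.2492,-0.9685); ey = (0.9685,-0.2492)
P = B + -0.77·ex + 2.84·ey = (5.6188,3.0106)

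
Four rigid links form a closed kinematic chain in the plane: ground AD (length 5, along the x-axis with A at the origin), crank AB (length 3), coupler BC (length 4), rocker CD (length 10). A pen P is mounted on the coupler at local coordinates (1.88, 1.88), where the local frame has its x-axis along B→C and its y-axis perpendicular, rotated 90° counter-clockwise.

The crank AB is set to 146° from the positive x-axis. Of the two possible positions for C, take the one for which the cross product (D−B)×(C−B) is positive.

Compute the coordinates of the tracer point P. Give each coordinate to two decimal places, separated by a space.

-4.71 3.14

A=(0,0), D=(5.00,0)
B = A + 3.00·(cos146°, sin146°) = (-2.4871, 1.6776)
|BD| = 7.6728
circle(B,4.00) ∩ circle(D,10.00): a=-1.6375, h=3.6494
  candidates: C₊=(-3.2871,5.5968) cross=28.001; C₋=(-4.8830,-1.5255) cross=-28.001
  mode + wants cross > 0 → take C=(-3.2871,5.5968) (cross=28.001)
ex = (C−B)/|BC| = (-0.2000,0.9798); ey = (-0.9798,-0.2000)
P = B + 1.88·ex + 1.88·ey = (-4.7051,3.1436)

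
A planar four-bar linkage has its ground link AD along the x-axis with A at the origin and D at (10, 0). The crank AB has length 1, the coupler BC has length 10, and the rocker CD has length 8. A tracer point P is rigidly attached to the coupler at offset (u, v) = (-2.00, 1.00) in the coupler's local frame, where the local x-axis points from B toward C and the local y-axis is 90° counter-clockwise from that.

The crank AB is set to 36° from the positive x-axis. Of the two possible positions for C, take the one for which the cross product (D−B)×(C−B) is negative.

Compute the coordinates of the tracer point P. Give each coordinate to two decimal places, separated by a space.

0.39 2.78

A=(0,0), D=(10.00,0)
B = A + 1.00·(cos36°, sin36°) = (0.8090, 0.5878)
|BD| = 9.2098
circle(B,10.00) ∩ circle(D,8.00): a=6.5593, h=7.5482
  candidates: C₊=(7.8367,7.7020) cross=69.517; C₋=(6.8732,-7.3636) cross=-69.517
  mode - wants cross < 0 → take C=(6.8732,-7.3636) (cross=-69.517)
ex = (C−B)/|BC| = (0.6064,-0.7951); ey = (0.7951,0.6064)
P = B + -2.00·ex + 1.00·ey = (0.3913,2.7845)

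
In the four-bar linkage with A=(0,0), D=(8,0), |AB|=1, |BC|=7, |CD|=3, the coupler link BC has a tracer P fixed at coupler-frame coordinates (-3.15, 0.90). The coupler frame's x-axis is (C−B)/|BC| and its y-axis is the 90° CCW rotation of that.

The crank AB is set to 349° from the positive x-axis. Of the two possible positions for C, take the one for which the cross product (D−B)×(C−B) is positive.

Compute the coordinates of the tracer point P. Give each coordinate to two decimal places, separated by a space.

-2.24 -0.78

A=(0,0), D=(8.00,0)
B = A + 1.00·(cos349°, sin349°) = (0.9816, -0.1908)
|BD| = 7.0210
circle(B,7.00) ∩ circle(D,3.00): a=6.3591, h=2.9261
  candidates: C₊=(7.2589,2.9070) cross=20.544; C₋=(7.4179,-2.9430) cross=-20.544
  mode + wants cross > 0 → take C=(7.2589,2.9070) (cross=20.544)
ex = (C−B)/|BC| = (0.8967,0.4425); ey = (-0.4425,0.8967)
P = B + -3.15·ex + 0.90·ey = (-2.2414,-0.7778)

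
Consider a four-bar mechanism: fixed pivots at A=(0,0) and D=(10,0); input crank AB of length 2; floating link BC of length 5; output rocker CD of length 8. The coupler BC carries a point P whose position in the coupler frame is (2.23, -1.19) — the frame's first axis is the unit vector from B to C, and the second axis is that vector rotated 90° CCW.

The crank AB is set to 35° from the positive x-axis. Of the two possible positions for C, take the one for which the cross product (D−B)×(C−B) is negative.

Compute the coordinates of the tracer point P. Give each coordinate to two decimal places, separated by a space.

A=(0,0), D=(10.00,0)
B = A + 2.00·(cos35°, sin35°) = (1.6383, 1.1472)
|BD| = 8.4400
circle(B,5.00) ∩ circle(D,8.00): a=1.9096, h=4.6210
  candidates: C₊=(4.1582,5.4657) cross=39.001; C₋=(2.9021,-3.6905) cross=-39.001
  mode - wants cross < 0 → take C=(2.9021,-3.6905) (cross=-39.001)
ex = (C−B)/|BC| = (0.2528,-0.9675); ey = (0.9675,0.2528)
P = B + 2.23·ex + -1.19·ey = (1.0506,-1.3112)

1.05 -1.31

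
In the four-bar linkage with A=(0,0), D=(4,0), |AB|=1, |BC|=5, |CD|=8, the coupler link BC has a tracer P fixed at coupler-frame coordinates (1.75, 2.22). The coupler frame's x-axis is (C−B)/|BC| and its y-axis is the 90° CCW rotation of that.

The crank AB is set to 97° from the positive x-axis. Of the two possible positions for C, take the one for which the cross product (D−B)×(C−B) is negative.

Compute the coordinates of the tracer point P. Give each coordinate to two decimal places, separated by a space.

A=(0,0), D=(4.00,0)
B = A + 1.00·(cos97°, sin97°) = (-0.1219, 0.9925)
|BD| = 4.2397
circle(B,5.00) ∩ circle(D,8.00): a=-2.4796, h=4.3419
  candidates: C₊=(-1.5160,5.7942) cross=18.408; C₋=(-3.5490,-2.6482) cross=-18.408
  mode - wants cross < 0 → take C=(-3.5490,-2.6482) (cross=-18.408)
ex = (C−B)/|BC| = (-0.6854,-0.7281); ey = (0.7281,-0.6854)
P = B + 1.75·ex + 2.22·ey = (0.2951,-1.8033)

0.30 -1.80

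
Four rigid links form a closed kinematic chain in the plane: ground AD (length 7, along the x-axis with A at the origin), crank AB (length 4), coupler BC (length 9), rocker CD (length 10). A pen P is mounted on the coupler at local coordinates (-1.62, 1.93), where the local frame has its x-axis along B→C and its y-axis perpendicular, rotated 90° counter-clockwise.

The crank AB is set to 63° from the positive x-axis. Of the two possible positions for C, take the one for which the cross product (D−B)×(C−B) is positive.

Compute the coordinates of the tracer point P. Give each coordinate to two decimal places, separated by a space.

-0.69 3.78

A=(0,0), D=(7.00,0)
B = A + 4.00·(cos63°, sin63°) = (1.8160, 3.5640)
|BD| = 6.2910
circle(B,9.00) ∩ circle(D,10.00): a=1.6354, h=8.8502
  candidates: C₊=(8.1775,9.9304) cross=55.676; C₋=(-1.8503,-4.6554) cross=-55.676
  mode + wants cross > 0 → take C=(8.1775,9.9304) (cross=55.676)
ex = (C−B)/|BC| = (0.7068,0.7074); ey = (-0.7074,0.7068)
P = B + -1.62·ex + 1.93·ey = (-0.6944,3.7823)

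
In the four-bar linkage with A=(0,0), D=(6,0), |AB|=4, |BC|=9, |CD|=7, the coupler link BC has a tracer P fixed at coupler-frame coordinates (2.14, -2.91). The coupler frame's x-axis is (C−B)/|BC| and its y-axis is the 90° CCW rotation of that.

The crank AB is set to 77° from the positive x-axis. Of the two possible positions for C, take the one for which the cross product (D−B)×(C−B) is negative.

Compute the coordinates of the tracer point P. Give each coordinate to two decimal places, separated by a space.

A=(0,0), D=(6.00,0)
B = A + 4.00·(cos77°, sin77°) = (0.8998, 3.8975)
|BD| = 6.4189
circle(B,9.00) ∩ circle(D,7.00): a=5.7021, h=6.9632
  candidates: C₊=(9.6584,5.9679) cross=44.696; C₋=(1.2025,-5.0974) cross=-44.696
  mode - wants cross < 0 → take C=(1.2025,-5.0974) (cross=-44.696)
ex = (C−B)/|BC| = (0.0336,-0.9994); ey = (0.9994,0.0336)
P = B + 2.14·ex + -2.91·ey = (-1.9366,1.6608)

-1.94 1.66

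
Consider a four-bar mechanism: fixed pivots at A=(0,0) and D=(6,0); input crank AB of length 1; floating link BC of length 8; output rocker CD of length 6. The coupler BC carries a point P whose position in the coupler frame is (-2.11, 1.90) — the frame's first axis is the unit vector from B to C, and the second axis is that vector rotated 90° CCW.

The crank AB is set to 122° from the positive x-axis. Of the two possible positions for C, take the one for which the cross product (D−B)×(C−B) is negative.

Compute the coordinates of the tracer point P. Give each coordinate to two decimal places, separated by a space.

A=(0,0), D=(6.00,0)
B = A + 1.00·(cos122°, sin122°) = (-0.5299, 0.8480)
|BD| = 6.5848
circle(B,8.00) ∩ circle(D,6.00): a=5.4185, h=5.8856
  candidates: C₊=(5.6015,5.9867) cross=38.755; C₋=(4.0855,-5.6863) cross=-38.755
  mode - wants cross < 0 → take C=(4.0855,-5.6863) (cross=-38.755)
ex = (C−B)/|BC| = (0.5769,-0.8168); ey = (0.8168,0.5769)
P = B + -2.11·ex + 1.90·ey = (-0.1953,3.6676)

-0.20 3.67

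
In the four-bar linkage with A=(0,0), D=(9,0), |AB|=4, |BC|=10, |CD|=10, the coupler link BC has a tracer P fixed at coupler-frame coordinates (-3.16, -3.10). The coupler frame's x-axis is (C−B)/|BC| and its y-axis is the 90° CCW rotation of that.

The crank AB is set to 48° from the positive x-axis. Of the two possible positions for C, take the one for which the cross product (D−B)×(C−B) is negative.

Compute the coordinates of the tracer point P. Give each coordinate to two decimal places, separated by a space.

-0.15 6.38

A=(0,0), D=(9.00,0)
B = A + 4.00·(cos48°, sin48°) = (2.6765, 2.9726)
|BD| = 6.9873
circle(B,10.00) ∩ circle(D,10.00): a=3.4937, h=9.3699
  candidates: C₊=(9.8244,9.9660) cross=65.470; C₋=(1.8521,-6.9934) cross=-65.470
  mode - wants cross < 0 → take C=(1.8521,-6.9934) (cross=-65.470)
ex = (C−B)/|BC| = (-0.0824,-0.9966); ey = (0.9966,-0.0824)
P = B + -3.16·ex + -3.10·ey = (-0.1524,6.3774)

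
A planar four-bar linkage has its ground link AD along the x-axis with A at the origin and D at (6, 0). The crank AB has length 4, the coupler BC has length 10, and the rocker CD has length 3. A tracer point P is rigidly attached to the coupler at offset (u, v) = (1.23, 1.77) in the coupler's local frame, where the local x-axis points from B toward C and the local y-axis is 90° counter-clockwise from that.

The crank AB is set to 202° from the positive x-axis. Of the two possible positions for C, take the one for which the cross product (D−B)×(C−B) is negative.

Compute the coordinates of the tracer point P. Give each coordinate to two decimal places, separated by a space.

-2.23 0.07

A=(0,0), D=(6.00,0)
B = A + 4.00·(cos202°, sin202°) = (-3.7087, -1.4984)
|BD| = 9.8237
circle(B,10.00) ∩ circle(D,3.00): a=9.5435, h=2.9869
  candidates: C₊=(5.2675,2.9092) cross=29.342; C₋=(6.1787,-2.9947) cross=-29.342
  mode - wants cross < 0 → take C=(6.1787,-2.9947) (cross=-29.342)
ex = (C−B)/|BC| = (0.9887,-0.1496); ey = (0.1496,0.9887)
P = B + 1.23·ex + 1.77·ey = (-2.2277,0.0676)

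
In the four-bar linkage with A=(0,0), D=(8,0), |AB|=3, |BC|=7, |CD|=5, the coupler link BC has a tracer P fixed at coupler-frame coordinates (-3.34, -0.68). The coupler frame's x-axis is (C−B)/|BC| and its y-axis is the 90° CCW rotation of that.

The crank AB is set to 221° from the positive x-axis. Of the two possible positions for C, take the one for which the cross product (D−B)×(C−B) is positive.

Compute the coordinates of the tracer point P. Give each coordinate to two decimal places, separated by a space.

A=(0,0), D=(8.00,0)
B = A + 3.00·(cos221°, sin221°) = (-2.2641, -1.9682)
|BD| = 10.4511
circle(B,7.00) ∩ circle(D,5.00): a=6.3738, h=2.8940
  candidates: C₊=(3.4506,2.0743) cross=30.245; C₋=(4.5406,-3.6101) cross=-30.245
  mode + wants cross > 0 → take C=(3.4506,2.0743) (cross=30.245)
ex = (C−B)/|BC| = (0.8164,0.5775); ey = (-0.5775,0.8164)
P = B + -3.34·ex + -0.68·ey = (-4.5982,-4.4522)

-4.60 -4.45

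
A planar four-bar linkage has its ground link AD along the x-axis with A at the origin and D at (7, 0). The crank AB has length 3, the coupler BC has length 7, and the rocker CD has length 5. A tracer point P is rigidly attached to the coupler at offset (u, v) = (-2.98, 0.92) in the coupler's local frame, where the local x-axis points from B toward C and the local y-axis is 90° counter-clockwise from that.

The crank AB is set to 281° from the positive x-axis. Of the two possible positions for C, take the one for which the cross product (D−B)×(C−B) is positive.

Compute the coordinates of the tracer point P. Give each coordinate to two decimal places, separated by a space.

-1.47 -5.30

A=(0,0), D=(7.00,0)
B = A + 3.00·(cos281°, sin281°) = (0.5724, -2.9449)
|BD| = 7.0701
circle(B,7.00) ∩ circle(D,5.00): a=5.2323, h=4.6500
  candidates: C₊=(3.3924,3.4620) cross=32.876; C₋=(7.2661,-4.9929) cross=-32.876
  mode + wants cross > 0 → take C=(3.3924,3.4620) (cross=32.876)
ex = (C−B)/|BC| = (0.4029,0.9153); ey = (-0.9153,0.4029)
P = B + -2.98·ex + 0.92·ey = (-1.4701,-5.3017)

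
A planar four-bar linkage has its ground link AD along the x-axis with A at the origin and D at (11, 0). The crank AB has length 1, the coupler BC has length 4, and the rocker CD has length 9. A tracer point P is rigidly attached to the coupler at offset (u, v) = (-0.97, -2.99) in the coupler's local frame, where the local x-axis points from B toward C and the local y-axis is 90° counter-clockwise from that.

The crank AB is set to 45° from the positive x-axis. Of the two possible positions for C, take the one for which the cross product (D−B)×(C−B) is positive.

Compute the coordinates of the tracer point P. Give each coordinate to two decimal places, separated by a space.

2.64 -1.77

A=(0,0), D=(11.00,0)
B = A + 1.00·(cos45°, sin45°) = (0.7071, 0.7071)
|BD| = 10.3172
circle(B,4.00) ∩ circle(D,9.00): a=2.0085, h=3.4592
  candidates: C₊=(2.9479,4.0205) cross=35.689; C₋=(2.4738,-2.8816) cross=-35.689
  mode + wants cross > 0 → take C=(2.9479,4.0205) (cross=35.689)
ex = (C−B)/|BC| = (0.5602,0.8284); ey = (-0.8284,0.5602)
P = B + -0.97·ex + -2.99·ey = (2.6405,-1.7714)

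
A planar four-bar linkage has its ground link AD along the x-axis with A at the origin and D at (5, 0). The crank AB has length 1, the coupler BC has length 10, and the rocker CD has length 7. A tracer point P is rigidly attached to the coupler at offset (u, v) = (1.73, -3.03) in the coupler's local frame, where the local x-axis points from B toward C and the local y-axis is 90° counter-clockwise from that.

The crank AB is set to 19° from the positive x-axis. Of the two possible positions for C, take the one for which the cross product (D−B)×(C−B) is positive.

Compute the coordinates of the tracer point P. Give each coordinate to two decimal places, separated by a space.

A=(0,0), D=(5.00,0)
B = A + 1.00·(cos19°, sin19°) = (0.9455, 0.3256)
|BD| = 4.0675
circle(B,10.00) ∩ circle(D,7.00): a=8.3029, h=5.5733
  candidates: C₊=(9.6679,5.2164) cross=22.669; C₋=(8.7757,-5.8944) cross=-22.669
  mode + wants cross > 0 → take C=(9.6679,5.2164) (cross=22.669)
ex = (C−B)/|BC| = (0.8722,0.4891); ey = (-0.4891,0.8722)
P = B + 1.73·ex + -3.03·ey = (3.9364,-1.4712)

3.94 -1.47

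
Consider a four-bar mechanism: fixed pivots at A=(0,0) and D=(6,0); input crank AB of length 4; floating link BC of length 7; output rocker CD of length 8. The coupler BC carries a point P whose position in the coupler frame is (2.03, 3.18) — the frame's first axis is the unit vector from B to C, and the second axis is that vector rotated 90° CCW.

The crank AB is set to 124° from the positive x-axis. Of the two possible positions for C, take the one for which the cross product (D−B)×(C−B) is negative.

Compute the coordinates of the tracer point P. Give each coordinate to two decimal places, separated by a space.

A=(0,0), D=(6.00,0)
B = A + 4.00·(cos124°, sin124°) = (-2.2368, 3.3162)
|BD| = 8.8793
circle(B,7.00) ∩ circle(D,8.00): a=3.5950, h=6.0063
  candidates: C₊=(3.3413,7.5453) cross=53.332; C₋=(-1.1451,-3.5982) cross=-53.332
  mode - wants cross < 0 → take C=(-1.1451,-3.5982) (cross=-53.332)
ex = (C−B)/|BC| = (0.1559,-0.9878); ey = (0.9878,0.1559)
P = B + 2.03·ex + 3.18·ey = (1.2209,1.8069)

1.22 1.81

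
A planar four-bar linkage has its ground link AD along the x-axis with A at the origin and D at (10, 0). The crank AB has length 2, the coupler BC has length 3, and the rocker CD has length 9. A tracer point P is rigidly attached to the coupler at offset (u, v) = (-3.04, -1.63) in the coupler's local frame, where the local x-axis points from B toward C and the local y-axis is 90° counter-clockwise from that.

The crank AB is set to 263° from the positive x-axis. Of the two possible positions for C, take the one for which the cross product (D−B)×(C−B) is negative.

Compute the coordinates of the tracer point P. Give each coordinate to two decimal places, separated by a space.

-3.58 -1.11

A=(0,0), D=(10.00,0)
B = A + 2.00·(cos263°, sin263°) = (-0.2437, -1.9851)
|BD| = 10.4343
circle(B,3.00) ∩ circle(D,9.00): a=1.7670, h=2.4244
  candidates: C₊=(1.0298,0.7312) cross=25.297; C₋=(1.9522,-4.0291) cross=-25.297
  mode - wants cross < 0 → take C=(1.9522,-4.0291) (cross=-25.297)
ex = (C−B)/|BC| = (0.7320,-0.6813); ey = (0.6813,0.7320)
P = B + -3.04·ex + -1.63·ey = (-3.5795,-1.1070)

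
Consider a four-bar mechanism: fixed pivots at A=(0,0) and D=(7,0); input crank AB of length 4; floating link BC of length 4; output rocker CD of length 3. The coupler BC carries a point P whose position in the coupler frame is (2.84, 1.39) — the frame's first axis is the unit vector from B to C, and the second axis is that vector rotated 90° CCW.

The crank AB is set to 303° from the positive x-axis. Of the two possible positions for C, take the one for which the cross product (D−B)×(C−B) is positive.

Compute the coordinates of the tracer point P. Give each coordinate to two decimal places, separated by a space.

2.24 -0.19

A=(0,0), D=(7.00,0)
B = A + 4.00·(cos303°, sin303°) = (2.1786, -3.3547)
|BD| = 5.8737
circle(B,4.00) ∩ circle(D,3.00): a=3.5327, h=1.8761
  candidates: C₊=(4.0069,0.2030) cross=11.020; C₋=(6.1499,-2.8770) cross=-11.020
  mode + wants cross > 0 → take C=(4.0069,0.2030) (cross=11.020)
ex = (C−B)/|BC| = (0.4571,0.8894); ey = (-0.8894,0.4571)
P = B + 2.84·ex + 1.39·ey = (2.2404,-0.1934)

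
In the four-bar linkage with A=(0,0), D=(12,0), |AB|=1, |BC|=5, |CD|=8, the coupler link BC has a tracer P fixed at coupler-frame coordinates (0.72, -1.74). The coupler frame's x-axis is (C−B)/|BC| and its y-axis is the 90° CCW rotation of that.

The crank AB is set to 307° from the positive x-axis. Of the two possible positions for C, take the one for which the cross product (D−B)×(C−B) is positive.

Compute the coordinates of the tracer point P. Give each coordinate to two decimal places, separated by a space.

2.28 -1.65

A=(0,0), D=(12.00,0)
B = A + 1.00·(cos307°, sin307°) = (0.6018, -0.7986)
|BD| = 11.4261
circle(B,5.00) ∩ circle(D,8.00): a=4.0065, h=2.9914
  candidates: C₊=(4.3894,2.4655) cross=34.180; C₋=(4.8076,-3.5027) cross=-34.180
  mode + wants cross > 0 → take C=(4.3894,2.4655) (cross=34.180)
ex = (C−B)/|BC| = (0.7575,0.6528); ey = (-0.6528,0.7575)
P = B + 0.72·ex + -1.74·ey = (2.2831,-1.6467)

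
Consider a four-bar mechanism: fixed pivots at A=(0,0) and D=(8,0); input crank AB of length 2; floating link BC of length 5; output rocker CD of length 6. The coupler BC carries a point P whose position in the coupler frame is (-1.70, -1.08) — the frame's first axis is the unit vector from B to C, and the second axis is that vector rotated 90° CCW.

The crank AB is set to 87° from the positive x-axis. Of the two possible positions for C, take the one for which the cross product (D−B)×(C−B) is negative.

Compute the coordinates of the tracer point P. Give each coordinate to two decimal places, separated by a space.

-1.66 2.97

A=(0,0), D=(8.00,0)
B = A + 2.00·(cos87°, sin87°) = (0.1047, 1.9973)
|BD| = 8.1440
circle(B,5.00) ∩ circle(D,6.00): a=3.3967, h=3.6691
  candidates: C₊=(4.2974,4.7213) cross=29.882; C₋=(2.4978,-2.3928) cross=-29.882
  mode - wants cross < 0 → take C=(2.4978,-2.3928) (cross=-29.882)
ex = (C−B)/|BC| = (0.4786,-0.8780); ey = (0.8780,0.4786)
P = B + -1.70·ex + -1.08·ey = (-1.6573,2.9730)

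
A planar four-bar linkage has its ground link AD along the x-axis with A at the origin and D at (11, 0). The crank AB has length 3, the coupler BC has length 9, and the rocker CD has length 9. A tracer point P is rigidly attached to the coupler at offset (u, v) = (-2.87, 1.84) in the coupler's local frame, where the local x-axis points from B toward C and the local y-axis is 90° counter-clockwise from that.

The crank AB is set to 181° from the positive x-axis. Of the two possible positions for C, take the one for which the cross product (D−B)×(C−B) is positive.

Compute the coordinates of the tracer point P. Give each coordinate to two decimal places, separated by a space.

A=(0,0), D=(11.00,0)
B = A + 3.00·(cos181°, sin181°) = (-2.9995, -0.0524)
|BD| = 13.9996
circle(B,9.00) ∩ circle(D,9.00): a=6.9998, h=5.6571
  candidates: C₊=(3.9791,5.6309) cross=79.197; C₋=(4.0214,-5.6832) cross=-79.197
  mode + wants cross > 0 → take C=(3.9791,5.6309) (cross=79.197)
ex = (C−B)/|BC| = (0.7754,0.6315); ey = (-0.6315,0.7754)
P = B + -2.87·ex + 1.84·ey = (-6.3868,-0.4379)

-6.39 -0.44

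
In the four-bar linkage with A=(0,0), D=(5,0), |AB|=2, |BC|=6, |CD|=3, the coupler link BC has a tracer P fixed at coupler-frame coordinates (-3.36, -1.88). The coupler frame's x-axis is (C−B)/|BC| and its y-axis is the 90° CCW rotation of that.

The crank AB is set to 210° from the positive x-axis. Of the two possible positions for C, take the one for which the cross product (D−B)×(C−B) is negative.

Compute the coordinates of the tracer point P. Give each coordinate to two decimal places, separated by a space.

A=(0,0), D=(5.00,0)
B = A + 2.00·(cos210°, sin210°) = (-1.7321, -1.0000)
|BD| = 6.8059
circle(B,6.00) ∩ circle(D,3.00): a=5.3865, h=2.6430
  candidates: C₊=(3.2077,2.4057) cross=17.988; C₋=(3.9843,-2.8228) cross=-17.988
  mode - wants cross < 0 → take C=(3.9843,-2.8228) (cross=-17.988)
ex = (C−B)/|BC| = (0.9527,-0.3038); ey = (0.3038,0.9527)
P = B + -3.36·ex + -1.88·ey = (-5.5044,-1.7703)

-5.50 -1.77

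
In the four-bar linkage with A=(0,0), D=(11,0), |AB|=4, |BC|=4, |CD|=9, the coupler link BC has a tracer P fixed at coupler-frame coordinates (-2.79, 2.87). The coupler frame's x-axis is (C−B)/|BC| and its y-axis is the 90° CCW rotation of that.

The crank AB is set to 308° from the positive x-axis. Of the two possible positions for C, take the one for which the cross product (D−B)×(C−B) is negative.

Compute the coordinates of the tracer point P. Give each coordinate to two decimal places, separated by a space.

A=(0,0), D=(11.00,0)
B = A + 4.00·(cos308°, sin308°) = (2.4626, -3.1520)
|BD| = 9.1006
circle(B,4.00) ∩ circle(D,9.00): a=0.9791, h=3.8783
  candidates: C₊=(2.0379,0.8253) cross=35.295; C₋=(4.7245,-6.4512) cross=-35.295
  mode - wants cross < 0 → take C=(4.7245,-6.4512) (cross=-35.295)
ex = (C−B)/|BC| = (0.5655,-0.8248); ey = (0.8248,0.5655)
P = B + -2.79·ex + 2.87·ey = (3.2522,0.7719)

3.25 0.77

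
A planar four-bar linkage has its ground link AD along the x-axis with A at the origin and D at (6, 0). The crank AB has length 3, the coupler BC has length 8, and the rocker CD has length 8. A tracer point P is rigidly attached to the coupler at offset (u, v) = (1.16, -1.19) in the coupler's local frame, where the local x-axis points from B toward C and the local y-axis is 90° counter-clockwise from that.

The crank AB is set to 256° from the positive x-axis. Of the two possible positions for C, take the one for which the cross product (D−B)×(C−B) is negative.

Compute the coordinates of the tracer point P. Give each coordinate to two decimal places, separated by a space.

-0.58 -4.57

A=(0,0), D=(6.00,0)
B = A + 3.00·(cos256°, sin256°) = (-0.7258, -2.9109)
|BD| = 7.3287
circle(B,8.00) ∩ circle(D,8.00): a=3.6643, h=7.1114
  candidates: C₊=(-0.1875,5.0710) cross=52.117; C₋=(5.4617,-7.9819) cross=-52.117
  mode - wants cross < 0 → take C=(5.4617,-7.9819) (cross=-52.117)
ex = (C−B)/|BC| = (0.7734,-0.6339); ey = (0.6339,0.7734)
P = B + 1.16·ex + -1.19·ey = (-0.5829,-4.5666)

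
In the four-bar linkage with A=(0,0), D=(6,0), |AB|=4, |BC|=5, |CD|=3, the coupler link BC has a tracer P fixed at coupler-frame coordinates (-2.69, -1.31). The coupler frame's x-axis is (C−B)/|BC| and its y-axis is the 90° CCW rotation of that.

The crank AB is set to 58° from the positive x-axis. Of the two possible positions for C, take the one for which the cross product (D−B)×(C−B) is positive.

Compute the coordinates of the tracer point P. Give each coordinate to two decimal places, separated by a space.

-0.71 2.41

A=(0,0), D=(6.00,0)
B = A + 4.00·(cos58°, sin58°) = (2.1197, 3.3922)
|BD| = 5.1540
circle(B,5.00) ∩ circle(D,3.00): a=4.1292, h=2.8195
  candidates: C₊=(7.0842,2.7972) cross=14.532; C₋=(3.3727,-1.4482) cross=-14.532
  mode + wants cross > 0 → take C=(7.0842,2.7972) (cross=14.532)
ex = (C−B)/|BC| = (0.9929,-0.1190); ey = (0.1190,0.9929)
P = B + -2.69·ex + -1.31·ey = (-0.7071,2.4116)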